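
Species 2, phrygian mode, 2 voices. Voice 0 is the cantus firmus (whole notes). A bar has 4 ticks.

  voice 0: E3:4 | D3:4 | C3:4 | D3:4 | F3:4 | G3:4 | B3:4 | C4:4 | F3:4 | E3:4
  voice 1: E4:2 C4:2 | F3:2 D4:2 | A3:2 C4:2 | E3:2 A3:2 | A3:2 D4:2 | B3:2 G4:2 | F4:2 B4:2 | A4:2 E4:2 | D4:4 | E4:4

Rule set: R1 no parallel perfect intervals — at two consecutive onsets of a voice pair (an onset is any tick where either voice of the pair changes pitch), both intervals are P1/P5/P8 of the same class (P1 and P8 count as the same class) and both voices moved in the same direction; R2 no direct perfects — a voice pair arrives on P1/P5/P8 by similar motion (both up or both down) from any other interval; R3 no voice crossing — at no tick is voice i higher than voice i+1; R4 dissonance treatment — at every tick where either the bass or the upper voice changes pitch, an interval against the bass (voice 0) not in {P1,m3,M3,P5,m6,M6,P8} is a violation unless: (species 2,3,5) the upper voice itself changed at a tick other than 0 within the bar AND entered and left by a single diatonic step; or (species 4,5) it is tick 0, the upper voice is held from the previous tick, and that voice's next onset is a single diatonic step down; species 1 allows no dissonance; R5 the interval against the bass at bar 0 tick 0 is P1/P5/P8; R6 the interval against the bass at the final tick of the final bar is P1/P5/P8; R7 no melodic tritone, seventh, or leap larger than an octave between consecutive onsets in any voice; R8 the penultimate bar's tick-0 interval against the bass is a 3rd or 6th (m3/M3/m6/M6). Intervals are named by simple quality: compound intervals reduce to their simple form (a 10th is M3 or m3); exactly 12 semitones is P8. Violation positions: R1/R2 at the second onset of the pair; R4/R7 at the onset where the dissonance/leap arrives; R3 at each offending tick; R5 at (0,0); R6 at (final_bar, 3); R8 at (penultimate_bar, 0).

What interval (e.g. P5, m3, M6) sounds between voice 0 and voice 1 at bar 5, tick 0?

M3

voice 0=G3 voice 1=B3 -> M3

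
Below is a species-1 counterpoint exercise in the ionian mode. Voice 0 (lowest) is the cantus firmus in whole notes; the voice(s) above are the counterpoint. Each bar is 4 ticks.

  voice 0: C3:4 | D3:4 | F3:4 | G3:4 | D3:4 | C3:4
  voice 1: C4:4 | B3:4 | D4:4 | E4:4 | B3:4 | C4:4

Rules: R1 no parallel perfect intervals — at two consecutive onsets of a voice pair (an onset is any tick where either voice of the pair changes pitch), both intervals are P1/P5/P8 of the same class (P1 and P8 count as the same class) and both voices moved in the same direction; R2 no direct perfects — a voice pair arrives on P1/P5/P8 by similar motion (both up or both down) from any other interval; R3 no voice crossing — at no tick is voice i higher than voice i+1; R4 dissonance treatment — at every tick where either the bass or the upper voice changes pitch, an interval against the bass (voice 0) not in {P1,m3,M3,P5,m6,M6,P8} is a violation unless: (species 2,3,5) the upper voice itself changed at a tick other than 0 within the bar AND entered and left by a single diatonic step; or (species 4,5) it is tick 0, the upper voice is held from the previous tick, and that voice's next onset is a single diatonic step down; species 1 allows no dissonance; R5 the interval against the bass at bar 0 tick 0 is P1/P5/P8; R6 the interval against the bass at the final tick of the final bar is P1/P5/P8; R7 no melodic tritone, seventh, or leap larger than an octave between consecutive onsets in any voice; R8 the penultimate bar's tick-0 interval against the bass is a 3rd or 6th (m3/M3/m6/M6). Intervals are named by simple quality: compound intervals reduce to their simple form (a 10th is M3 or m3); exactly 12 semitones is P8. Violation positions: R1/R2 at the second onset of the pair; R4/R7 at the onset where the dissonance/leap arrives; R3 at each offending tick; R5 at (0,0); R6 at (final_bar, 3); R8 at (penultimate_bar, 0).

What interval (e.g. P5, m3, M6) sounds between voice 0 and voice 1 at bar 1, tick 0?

voice 0=D3 voice 1=B3 -> M6

M6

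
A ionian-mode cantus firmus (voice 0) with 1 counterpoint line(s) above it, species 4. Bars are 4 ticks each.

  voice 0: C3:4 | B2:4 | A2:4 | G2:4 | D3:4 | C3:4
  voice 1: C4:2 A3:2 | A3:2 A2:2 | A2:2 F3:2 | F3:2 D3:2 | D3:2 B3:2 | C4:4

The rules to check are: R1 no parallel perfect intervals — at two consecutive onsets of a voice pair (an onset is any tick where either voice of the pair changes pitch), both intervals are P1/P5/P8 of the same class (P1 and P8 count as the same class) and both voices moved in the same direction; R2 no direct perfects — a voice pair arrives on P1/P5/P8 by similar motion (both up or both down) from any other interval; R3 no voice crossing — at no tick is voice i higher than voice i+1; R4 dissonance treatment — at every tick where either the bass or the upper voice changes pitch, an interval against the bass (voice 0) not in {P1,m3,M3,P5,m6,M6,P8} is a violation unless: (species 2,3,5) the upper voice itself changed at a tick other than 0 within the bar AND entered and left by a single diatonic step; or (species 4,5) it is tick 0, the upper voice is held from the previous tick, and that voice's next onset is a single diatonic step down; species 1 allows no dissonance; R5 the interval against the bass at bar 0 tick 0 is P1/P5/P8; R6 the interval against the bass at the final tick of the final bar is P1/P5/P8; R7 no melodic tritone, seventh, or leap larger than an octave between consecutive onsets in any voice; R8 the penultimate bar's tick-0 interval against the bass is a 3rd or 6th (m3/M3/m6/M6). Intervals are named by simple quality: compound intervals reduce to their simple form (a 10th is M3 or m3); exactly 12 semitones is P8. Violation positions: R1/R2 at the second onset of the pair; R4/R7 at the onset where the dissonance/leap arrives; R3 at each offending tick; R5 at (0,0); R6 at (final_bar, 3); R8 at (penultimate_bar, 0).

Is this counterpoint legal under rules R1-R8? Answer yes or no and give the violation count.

bar 0: v0=C3 v1=C4 (P8)
bar 1: v0=B2 v1=A3 (m7)
bar 2: v0=A2 v1=A2 (P1)
bar 3: v0=G2 v1=F3 (m7)
bar 4: v0=D3 v1=D3 (P1)
bar 5: v0=C3 v1=C4 (P8)
  R4 @ bar1.0: B2/A3 m7 untreated
  R3 @ bar1.2: B2 above A2
  R4 @ bar1.2: B2/A2 M2 untreated
  R3 @ bar1.3: B2 above A2
  R4 @ bar3.0: G2/F3 m7 untreated
  R8 @ bar4.0: penult P1 not 3rd/6th

No (6 violations)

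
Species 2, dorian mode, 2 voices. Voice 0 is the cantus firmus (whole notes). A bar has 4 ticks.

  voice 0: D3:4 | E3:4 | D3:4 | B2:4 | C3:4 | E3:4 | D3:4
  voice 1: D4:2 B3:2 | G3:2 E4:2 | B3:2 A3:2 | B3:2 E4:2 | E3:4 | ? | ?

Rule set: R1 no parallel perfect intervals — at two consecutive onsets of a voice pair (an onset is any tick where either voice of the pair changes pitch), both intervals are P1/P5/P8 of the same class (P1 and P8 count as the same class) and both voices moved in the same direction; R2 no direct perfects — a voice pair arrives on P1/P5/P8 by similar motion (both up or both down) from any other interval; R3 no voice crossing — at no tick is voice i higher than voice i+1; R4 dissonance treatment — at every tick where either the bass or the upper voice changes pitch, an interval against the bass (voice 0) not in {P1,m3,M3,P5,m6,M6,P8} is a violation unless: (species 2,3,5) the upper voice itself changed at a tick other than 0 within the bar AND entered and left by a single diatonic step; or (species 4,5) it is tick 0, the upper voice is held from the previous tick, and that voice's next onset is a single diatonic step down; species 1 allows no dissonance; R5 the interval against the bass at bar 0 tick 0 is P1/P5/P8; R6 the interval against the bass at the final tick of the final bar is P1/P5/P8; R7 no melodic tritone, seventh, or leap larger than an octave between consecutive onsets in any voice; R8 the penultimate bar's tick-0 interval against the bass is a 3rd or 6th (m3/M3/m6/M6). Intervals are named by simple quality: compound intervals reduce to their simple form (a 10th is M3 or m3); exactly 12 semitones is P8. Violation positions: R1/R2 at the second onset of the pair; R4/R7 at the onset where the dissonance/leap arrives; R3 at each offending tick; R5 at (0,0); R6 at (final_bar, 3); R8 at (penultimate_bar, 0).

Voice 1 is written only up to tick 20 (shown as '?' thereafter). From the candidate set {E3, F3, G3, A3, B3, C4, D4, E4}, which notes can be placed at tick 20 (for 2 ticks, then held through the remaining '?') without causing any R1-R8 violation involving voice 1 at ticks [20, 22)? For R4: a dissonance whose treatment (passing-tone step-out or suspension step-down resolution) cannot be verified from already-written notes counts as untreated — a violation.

{C4, G3}

E3: violates R8
F3: violates R4,R8
G3: legal
A3: violates R4,R8
B3: violates R2,R8
C4: legal
D4: violates R4,R7,R8
E4: violates R2,R8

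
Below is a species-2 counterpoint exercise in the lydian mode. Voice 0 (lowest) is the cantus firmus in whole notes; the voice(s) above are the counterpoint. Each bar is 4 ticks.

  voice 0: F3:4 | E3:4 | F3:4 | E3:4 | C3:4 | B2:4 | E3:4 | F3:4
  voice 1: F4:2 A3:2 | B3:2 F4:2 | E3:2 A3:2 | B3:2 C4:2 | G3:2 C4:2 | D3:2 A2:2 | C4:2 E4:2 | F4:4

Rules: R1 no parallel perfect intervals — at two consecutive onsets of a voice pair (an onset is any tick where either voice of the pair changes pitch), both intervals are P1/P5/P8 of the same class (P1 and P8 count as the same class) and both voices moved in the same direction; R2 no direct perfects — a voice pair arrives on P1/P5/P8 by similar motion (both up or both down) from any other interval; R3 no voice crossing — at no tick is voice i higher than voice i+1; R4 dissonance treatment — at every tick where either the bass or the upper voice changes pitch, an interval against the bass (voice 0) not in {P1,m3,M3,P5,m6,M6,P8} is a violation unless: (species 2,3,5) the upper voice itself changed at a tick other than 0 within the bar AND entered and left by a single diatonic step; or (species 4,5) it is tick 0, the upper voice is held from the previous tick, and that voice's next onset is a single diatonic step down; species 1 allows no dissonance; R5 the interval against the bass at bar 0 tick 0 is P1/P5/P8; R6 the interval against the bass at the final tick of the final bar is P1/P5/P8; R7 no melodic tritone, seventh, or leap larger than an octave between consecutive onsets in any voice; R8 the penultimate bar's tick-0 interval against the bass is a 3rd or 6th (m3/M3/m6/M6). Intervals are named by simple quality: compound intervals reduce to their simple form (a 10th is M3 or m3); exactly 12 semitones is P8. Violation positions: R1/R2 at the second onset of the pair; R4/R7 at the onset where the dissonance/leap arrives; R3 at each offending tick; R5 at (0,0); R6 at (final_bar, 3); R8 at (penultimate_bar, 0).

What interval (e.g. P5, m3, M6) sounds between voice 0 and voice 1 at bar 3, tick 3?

m6

voice 0=E3 voice 1=C4 -> m6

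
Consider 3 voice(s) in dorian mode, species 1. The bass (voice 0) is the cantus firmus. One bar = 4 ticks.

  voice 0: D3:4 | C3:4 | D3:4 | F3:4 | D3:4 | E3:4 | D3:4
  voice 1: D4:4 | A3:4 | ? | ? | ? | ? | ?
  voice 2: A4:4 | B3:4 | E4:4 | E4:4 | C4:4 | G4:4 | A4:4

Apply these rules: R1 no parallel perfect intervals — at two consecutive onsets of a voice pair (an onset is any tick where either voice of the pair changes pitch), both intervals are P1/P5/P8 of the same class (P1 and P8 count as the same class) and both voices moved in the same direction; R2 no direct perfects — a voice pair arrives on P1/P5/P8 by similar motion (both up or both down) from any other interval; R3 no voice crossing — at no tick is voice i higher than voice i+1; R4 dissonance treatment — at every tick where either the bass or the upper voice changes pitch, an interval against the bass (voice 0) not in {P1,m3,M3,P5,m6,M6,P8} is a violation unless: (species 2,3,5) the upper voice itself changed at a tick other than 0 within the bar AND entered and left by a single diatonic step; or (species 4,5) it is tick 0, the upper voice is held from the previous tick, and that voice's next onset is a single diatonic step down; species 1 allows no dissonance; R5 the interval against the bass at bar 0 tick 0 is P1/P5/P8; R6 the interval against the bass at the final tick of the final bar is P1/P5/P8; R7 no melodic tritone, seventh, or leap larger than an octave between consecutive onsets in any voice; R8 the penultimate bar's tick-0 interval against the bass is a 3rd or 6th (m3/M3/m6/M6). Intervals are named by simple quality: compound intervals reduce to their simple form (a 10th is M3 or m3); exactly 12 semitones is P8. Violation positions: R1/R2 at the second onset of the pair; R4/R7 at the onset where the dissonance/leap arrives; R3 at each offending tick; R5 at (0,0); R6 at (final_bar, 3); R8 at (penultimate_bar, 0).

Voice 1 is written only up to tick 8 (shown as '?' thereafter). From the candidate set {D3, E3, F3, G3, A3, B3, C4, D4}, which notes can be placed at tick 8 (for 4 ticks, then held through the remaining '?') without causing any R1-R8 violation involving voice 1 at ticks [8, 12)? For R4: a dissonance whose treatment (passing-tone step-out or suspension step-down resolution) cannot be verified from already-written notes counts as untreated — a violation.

{A3, B3, D3, F3}

D3: legal
E3: violates R4
F3: legal
G3: violates R4
A3: legal
B3: legal
C4: violates R4
D4: violates R2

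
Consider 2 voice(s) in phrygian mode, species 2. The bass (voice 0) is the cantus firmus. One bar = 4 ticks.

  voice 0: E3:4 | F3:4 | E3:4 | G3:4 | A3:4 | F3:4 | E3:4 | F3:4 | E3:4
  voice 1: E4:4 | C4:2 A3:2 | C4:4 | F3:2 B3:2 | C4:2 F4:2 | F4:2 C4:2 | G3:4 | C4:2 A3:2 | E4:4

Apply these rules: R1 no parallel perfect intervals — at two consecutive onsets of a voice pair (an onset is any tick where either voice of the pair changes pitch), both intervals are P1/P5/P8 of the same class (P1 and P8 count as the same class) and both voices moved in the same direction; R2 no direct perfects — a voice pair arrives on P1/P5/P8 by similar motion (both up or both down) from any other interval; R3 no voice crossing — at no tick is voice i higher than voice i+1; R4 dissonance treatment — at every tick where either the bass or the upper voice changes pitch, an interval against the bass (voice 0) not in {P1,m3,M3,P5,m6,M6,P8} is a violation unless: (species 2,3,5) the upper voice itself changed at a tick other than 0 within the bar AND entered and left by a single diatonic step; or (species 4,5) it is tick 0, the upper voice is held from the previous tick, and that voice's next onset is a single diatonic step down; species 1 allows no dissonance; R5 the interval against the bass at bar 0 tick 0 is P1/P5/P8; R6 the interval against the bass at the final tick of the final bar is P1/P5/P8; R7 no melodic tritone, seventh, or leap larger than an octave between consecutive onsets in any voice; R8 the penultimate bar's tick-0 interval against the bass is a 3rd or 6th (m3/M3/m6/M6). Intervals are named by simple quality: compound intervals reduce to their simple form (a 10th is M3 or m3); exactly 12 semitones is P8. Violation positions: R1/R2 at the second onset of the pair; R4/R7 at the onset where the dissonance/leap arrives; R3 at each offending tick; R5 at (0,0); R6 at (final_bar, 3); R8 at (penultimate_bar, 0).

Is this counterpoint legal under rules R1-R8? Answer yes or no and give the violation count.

bar 0: v0=E3 v1=E4 (P8)
bar 1: v0=F3 v1=C4 (P5)
bar 2: v0=E3 v1=C4 (m6)
bar 3: v0=G3 v1=F3 (M2)
bar 4: v0=A3 v1=C4 (m3)
bar 5: v0=F3 v1=F4 (P8)
bar 6: v0=E3 v1=G3 (m3)
bar 7: v0=F3 v1=C4 (P5)
bar 8: v0=E3 v1=E4 (P8)
  R3 @ bar3.0: G3 above F3
  R4 @ bar3.0: G3/F3 M2 untreated
  R3 @ bar3.1: G3 above F3
  R7 @ bar3.2: F3->B3 leap 6st
  R2 @ bar7.0: E3/G3 m3 -> F3/C4 P5 similar
  R8 @ bar7.0: penult P5 not 3rd/6th

No (6 violations)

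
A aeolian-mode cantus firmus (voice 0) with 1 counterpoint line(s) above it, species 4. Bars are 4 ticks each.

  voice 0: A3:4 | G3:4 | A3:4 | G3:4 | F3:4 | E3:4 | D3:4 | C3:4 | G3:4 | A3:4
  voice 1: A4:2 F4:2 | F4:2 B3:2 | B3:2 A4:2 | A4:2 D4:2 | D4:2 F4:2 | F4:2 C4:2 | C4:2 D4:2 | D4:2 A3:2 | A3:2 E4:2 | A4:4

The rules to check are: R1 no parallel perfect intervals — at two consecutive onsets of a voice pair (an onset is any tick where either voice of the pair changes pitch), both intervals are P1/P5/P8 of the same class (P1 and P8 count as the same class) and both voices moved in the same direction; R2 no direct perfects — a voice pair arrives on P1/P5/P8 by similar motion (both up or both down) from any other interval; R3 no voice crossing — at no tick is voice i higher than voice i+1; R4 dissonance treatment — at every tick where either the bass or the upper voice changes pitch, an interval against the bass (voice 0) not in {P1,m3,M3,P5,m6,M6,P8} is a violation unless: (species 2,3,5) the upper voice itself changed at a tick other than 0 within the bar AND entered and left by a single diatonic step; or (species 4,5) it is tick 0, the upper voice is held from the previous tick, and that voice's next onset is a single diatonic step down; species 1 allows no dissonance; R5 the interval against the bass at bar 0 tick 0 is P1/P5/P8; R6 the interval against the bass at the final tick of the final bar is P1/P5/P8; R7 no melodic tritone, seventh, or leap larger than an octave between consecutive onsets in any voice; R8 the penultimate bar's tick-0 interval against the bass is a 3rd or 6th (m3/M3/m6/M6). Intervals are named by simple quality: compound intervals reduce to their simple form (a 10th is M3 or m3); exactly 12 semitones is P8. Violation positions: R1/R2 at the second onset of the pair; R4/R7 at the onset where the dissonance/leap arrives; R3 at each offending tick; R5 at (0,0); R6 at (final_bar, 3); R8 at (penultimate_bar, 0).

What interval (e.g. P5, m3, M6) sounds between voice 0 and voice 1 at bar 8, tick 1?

voice 0=G3 voice 1=A3 -> M2

M2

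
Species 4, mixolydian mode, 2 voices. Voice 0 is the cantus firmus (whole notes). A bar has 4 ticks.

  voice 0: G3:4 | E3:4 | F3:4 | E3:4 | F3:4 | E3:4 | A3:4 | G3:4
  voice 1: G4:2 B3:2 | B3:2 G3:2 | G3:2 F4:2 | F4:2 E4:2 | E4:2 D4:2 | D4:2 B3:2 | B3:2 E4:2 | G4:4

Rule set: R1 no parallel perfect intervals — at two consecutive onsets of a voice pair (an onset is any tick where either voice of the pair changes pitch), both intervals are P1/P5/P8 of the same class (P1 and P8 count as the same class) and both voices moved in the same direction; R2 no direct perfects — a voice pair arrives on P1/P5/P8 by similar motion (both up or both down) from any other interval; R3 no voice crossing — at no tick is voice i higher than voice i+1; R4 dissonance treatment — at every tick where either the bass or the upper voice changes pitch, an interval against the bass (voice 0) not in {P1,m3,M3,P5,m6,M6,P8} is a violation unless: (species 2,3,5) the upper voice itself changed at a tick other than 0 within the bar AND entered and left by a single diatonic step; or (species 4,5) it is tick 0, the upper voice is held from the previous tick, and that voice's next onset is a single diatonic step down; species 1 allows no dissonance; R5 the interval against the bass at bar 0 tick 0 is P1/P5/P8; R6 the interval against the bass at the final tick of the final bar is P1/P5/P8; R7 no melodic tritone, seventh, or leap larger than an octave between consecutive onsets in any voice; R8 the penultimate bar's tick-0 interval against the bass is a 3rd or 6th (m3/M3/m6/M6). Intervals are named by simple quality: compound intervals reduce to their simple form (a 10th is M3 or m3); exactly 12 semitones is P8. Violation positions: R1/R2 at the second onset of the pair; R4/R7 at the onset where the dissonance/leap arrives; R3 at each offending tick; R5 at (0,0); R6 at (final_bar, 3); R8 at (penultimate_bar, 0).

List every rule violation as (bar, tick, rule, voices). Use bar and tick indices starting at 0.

bar 0: v0=G3 v1=G4 downbeat P8
bar 1: v0=E3 v1=B3 downbeat P5
bar 2: v0=F3 v1=G3 downbeat M2
bar 3: v0=E3 v1=F4 downbeat m2
bar 4: v0=F3 v1=E4 downbeat M7
bar 5: v0=E3 v1=D4 downbeat m7
bar 6: v0=A3 v1=B3 downbeat M2
bar 7: v0=G3 v1=G4 downbeat P8
  -> R4 @ bar 2 tick 0 v(0, 1): F3/G3 M2 untreated
  -> R7 @ bar 2 tick 2 v(1,): G3->F4 leap 10st
  -> R4 @ bar 5 tick 0 v(0, 1): E3/D4 m7 untreated
  -> R4 @ bar 6 tick 0 v(0, 1): A3/B3 M2 untreated
  -> R8 @ bar 6 tick 0 v(0, 1): penult M2 not 3rd/6th

(2, 0, R4, (0, 1))
(2, 2, R7, (1,))
(5, 0, R4, (0, 1))
(6, 0, R4, (0, 1))
(6, 0, R8, (0, 1))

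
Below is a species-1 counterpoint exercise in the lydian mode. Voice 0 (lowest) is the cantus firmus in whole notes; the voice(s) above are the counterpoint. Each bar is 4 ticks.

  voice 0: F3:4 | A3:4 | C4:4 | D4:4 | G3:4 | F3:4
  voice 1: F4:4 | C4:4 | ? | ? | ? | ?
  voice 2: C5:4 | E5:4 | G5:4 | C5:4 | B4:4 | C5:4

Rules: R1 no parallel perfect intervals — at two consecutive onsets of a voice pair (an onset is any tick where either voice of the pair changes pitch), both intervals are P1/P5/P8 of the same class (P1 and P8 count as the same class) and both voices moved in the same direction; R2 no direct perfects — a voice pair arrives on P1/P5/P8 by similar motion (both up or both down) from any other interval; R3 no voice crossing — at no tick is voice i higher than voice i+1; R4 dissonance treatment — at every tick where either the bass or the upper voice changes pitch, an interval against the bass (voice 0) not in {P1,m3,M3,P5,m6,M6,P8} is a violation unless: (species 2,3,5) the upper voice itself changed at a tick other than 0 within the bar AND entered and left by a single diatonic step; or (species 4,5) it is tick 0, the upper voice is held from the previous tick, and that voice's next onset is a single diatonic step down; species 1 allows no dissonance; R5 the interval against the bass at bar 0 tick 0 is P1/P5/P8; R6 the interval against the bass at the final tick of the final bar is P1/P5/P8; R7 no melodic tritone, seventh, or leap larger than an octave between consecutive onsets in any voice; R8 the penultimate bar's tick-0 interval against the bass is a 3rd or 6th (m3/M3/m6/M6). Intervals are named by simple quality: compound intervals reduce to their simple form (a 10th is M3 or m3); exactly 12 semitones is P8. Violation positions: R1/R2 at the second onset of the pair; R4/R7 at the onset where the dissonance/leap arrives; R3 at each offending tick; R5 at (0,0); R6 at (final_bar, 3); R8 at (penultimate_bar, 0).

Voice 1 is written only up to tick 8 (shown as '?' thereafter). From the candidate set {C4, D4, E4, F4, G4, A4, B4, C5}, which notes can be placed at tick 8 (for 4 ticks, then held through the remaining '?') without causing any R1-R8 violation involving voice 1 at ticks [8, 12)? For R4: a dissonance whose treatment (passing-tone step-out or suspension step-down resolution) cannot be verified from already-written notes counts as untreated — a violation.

C4: legal
D4: violates R4
E4: legal
F4: violates R4
G4: violates R2
A4: legal
B4: violates R4,R7
C5: violates R2

{A4, C4, E4}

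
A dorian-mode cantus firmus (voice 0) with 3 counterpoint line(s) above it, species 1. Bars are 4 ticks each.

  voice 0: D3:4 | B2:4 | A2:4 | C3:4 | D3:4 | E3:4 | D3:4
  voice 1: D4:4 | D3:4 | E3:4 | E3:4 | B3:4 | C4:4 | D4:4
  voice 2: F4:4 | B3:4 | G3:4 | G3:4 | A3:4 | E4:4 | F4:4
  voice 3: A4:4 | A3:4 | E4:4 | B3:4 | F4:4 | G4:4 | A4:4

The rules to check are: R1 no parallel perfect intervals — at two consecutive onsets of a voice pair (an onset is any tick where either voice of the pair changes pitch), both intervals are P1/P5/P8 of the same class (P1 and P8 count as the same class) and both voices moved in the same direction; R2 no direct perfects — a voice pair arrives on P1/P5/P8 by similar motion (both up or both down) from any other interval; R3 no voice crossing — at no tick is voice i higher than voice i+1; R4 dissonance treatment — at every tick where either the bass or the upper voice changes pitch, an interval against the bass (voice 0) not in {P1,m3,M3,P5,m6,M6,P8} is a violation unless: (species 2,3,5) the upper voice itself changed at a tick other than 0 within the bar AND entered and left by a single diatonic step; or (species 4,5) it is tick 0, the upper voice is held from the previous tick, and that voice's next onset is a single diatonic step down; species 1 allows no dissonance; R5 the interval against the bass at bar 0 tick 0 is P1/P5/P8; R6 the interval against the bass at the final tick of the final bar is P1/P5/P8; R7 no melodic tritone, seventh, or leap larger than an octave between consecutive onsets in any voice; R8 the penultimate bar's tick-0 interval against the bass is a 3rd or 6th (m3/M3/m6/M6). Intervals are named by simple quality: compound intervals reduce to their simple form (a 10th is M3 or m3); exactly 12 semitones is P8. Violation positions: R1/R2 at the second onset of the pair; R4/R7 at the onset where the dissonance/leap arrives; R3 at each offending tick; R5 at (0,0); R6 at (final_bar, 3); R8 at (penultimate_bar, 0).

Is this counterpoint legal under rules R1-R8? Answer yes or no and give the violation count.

No (23 violations)

bar 0: v0=D3 v1=D4 v2=F4 v3=A4 (P5)
bar 1: v0=B2 v1=D3 v2=B3 v3=A3 (m7)
bar 2: v0=A2 v1=E3 v2=G3 v3=E4 (P5)
bar 3: v0=C3 v1=E3 v2=G3 v3=B3 (M7)
bar 4: v0=D3 v1=B3 v2=A3 v3=F4 (m3)
bar 5: v0=E3 v1=C4 v2=E4 v3=G4 (m3)
bar 6: v0=D3 v1=D4 v2=F4 v3=A4 (P5)
  R5 @ bar0.0: opens on m3
  R1 @ bar1.0: D4/A4 P5 -> D3/A3 P5 similar
  R2 @ bar1.0: D3/F4 m3 -> B2/B3 P8 similar
  R3 @ bar1.0: B3 above A3
  R4 @ bar1.0: B2/A3 m7 untreated
  R7 @ bar1.0: F4->B3 leap 6st
  R3 @ bar1.1: B3 above A3
  R3 @ bar1.2: B3 above A3
  R3 @ bar1.3: B3 above A3
  R2 @ bar2.0: D3/A3 P5 -> E3/E4 P8 similar
  R4 @ bar2.0: A2/G3 m7 untreated
  R4 @ bar3.0: C3/B3 M7 untreated
  R1 @ bar4.0: C3/G3 P5 -> D3/A3 P5 similar
  R3 @ bar4.0: B3 above A3
  R7 @ bar4.0: B3->F4 leap 6st
  R3 @ bar4.1: B3 above A3
  R3 @ bar4.2: B3 above A3
  R3 @ bar4.3: B3 above A3
  R2 @ bar5.0: D3/A3 P5 -> E3/E4 P8 similar
  R2 @ bar5.0: B3/F4 TT -> C4/G4 P5 similar
  R8 @ bar5.0: penult P8 not 3rd/6th
  R1 @ bar6.0: C4/G4 P5 -> D4/A4 P5 similar
  R6 @ bar6.3: closes on m3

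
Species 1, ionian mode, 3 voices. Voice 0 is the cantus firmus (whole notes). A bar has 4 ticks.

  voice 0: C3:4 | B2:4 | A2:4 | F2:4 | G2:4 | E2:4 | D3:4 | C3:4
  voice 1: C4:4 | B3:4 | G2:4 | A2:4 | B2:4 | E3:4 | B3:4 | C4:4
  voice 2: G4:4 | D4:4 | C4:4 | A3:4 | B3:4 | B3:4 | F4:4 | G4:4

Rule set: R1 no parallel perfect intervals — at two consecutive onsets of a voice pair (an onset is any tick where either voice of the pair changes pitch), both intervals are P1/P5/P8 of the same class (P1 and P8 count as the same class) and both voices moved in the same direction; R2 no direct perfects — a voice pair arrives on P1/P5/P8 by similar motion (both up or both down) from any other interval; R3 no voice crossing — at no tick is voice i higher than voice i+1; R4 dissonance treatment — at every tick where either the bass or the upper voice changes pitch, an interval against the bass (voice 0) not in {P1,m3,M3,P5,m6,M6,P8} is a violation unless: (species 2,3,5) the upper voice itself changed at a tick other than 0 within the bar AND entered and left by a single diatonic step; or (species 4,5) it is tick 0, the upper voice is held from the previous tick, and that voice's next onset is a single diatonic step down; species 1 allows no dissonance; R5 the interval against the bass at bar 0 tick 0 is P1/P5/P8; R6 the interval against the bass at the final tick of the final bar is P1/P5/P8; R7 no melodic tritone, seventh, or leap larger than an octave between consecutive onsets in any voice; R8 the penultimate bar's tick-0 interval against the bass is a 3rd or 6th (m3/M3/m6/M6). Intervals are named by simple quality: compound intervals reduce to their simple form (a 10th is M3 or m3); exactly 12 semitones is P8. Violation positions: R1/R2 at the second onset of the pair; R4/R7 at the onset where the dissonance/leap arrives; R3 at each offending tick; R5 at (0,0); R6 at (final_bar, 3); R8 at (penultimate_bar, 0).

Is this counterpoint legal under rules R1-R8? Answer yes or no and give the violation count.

bar 0: v0=C3 v1=C4 v2=G4 (P5)
bar 1: v0=B2 v1=B3 v2=D4 (m3)
bar 2: v0=A2 v1=G2 v2=C4 (m3)
bar 3: v0=F2 v1=A2 v2=A3 (M3)
bar 4: v0=G2 v1=B2 v2=B3 (M3)
bar 5: v0=E2 v1=E3 v2=B3 (P5)
bar 6: v0=D3 v1=B3 v2=F4 (m3)
bar 7: v0=C3 v1=C4 v2=G4 (P5)
  R1 @ bar1.0: C3/C4 P8 -> B2/B3 P8 similar
  R3 @ bar2.0: A2 above G2
  R4 @ bar2.0: A2/G2 M2 untreated
  R7 @ bar2.0: B3->G2 leap 16st
  R3 @ bar2.1: A2 above G2
  R3 @ bar2.2: A2 above G2
  R3 @ bar2.3: A2 above G2
  R1 @ bar4.0: A2/A3 P8 -> B2/B3 P8 similar
  R7 @ bar6.0: E2->D3 leap 10st
  R7 @ bar6.0: B3->F4 leap 6st
  R2 @ bar7.0: B3/F4 TT -> C4/G4 P5 similar

No (11 violations)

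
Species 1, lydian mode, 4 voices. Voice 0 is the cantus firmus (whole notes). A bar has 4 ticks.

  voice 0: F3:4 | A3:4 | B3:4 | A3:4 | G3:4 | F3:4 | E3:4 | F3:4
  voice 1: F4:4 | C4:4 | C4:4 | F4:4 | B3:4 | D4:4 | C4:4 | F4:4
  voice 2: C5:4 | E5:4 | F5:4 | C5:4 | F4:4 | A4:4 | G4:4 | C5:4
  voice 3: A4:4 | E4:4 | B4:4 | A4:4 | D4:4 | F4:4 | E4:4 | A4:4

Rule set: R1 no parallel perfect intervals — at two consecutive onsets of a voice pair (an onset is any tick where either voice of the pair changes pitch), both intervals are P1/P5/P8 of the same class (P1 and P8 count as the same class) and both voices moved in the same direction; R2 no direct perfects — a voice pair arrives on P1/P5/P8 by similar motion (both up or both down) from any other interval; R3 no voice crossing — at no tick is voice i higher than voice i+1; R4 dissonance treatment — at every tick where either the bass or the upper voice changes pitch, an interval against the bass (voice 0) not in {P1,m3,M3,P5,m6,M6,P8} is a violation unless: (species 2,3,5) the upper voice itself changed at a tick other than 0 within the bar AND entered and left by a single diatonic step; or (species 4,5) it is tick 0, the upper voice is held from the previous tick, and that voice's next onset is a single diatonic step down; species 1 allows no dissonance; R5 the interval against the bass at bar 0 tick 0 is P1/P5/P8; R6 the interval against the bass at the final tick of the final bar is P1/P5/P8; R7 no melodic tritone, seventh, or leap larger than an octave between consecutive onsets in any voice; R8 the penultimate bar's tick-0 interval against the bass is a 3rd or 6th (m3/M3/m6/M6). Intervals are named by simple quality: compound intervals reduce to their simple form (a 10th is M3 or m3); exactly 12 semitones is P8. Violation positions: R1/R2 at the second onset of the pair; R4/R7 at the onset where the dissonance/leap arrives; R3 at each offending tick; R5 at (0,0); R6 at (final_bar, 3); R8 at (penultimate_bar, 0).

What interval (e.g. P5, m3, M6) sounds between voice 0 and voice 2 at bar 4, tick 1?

voice 0=G3 voice 2=F4 -> m7

m7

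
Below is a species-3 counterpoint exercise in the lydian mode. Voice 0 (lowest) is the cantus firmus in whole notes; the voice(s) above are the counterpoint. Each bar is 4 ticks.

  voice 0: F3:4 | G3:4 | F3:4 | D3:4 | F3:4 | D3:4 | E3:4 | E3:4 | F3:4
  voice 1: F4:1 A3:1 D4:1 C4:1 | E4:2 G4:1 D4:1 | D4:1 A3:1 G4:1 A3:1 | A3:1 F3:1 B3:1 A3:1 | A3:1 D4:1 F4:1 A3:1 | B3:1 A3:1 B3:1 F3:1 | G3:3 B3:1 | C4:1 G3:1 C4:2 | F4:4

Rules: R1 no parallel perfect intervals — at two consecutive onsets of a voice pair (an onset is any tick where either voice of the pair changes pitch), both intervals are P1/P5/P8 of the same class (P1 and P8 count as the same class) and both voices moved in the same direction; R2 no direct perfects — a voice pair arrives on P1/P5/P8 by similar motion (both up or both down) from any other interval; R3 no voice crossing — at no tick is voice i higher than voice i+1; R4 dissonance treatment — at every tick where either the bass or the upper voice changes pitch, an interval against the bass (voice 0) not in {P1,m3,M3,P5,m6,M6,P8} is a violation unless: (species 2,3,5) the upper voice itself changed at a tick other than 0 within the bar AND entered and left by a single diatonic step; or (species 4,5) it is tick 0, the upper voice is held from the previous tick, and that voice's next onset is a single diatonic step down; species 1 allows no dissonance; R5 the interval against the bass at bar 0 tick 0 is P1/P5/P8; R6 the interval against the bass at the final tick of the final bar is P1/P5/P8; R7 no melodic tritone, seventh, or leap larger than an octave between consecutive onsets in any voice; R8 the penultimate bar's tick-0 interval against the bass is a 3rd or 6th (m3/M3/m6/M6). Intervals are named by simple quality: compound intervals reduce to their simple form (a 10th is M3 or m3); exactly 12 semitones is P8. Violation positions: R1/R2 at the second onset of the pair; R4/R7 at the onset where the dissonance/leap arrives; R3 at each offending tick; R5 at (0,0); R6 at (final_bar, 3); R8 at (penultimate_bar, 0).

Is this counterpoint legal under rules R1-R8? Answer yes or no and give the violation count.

bar 0: v0=F3 v1=F4 (P8)
bar 1: v0=G3 v1=E4 (M6)
bar 2: v0=F3 v1=D4 (M6)
bar 3: v0=D3 v1=A3 (P5)
bar 4: v0=F3 v1=A3 (M3)
bar 5: v0=D3 v1=B3 (M6)
bar 6: v0=E3 v1=G3 (m3)
bar 7: v0=E3 v1=C4 (m6)
bar 8: v0=F3 v1=F4 (P8)
  R4 @ bar2.2: F3/G4 M2 untreated
  R7 @ bar2.2: A3->G4 leap 10st
  R7 @ bar2.3: G4->A3 leap 10st
  R7 @ bar3.2: F3->B3 leap 6st
  R7 @ bar5.3: B3->F3 leap 6st
  R2 @ bar8.0: E3/C4 m6 -> F3/F4 P8 similar

No (6 violations)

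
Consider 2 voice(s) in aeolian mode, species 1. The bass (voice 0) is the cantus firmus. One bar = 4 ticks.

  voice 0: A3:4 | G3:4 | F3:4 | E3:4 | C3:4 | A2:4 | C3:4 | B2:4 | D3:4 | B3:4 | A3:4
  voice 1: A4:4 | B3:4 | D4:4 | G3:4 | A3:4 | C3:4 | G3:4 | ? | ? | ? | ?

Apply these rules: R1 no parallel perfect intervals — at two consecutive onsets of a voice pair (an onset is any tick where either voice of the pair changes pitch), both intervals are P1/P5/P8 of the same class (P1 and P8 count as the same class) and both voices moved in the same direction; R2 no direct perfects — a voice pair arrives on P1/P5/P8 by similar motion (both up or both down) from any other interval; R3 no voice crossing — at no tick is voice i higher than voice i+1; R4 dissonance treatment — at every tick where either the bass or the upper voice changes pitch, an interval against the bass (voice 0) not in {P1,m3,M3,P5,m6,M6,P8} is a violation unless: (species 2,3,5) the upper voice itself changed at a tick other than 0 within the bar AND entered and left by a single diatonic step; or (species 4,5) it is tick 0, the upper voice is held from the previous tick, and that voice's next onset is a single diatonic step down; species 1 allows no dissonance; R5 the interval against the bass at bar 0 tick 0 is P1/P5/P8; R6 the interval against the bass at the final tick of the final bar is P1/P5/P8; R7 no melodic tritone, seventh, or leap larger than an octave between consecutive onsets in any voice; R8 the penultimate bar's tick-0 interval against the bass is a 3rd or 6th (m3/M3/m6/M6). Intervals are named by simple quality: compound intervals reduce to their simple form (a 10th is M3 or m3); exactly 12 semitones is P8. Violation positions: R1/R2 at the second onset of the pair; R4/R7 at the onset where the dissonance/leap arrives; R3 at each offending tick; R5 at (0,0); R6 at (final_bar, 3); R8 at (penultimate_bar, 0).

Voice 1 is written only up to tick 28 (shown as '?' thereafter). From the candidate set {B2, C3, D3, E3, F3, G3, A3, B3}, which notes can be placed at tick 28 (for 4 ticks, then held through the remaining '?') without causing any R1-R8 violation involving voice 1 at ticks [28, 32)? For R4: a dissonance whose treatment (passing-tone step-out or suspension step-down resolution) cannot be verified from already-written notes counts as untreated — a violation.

{B3, D3, G3}

B2: violates R2
C3: violates R4
D3: legal
E3: violates R4
F3: violates R4
G3: legal
A3: violates R4
B3: legal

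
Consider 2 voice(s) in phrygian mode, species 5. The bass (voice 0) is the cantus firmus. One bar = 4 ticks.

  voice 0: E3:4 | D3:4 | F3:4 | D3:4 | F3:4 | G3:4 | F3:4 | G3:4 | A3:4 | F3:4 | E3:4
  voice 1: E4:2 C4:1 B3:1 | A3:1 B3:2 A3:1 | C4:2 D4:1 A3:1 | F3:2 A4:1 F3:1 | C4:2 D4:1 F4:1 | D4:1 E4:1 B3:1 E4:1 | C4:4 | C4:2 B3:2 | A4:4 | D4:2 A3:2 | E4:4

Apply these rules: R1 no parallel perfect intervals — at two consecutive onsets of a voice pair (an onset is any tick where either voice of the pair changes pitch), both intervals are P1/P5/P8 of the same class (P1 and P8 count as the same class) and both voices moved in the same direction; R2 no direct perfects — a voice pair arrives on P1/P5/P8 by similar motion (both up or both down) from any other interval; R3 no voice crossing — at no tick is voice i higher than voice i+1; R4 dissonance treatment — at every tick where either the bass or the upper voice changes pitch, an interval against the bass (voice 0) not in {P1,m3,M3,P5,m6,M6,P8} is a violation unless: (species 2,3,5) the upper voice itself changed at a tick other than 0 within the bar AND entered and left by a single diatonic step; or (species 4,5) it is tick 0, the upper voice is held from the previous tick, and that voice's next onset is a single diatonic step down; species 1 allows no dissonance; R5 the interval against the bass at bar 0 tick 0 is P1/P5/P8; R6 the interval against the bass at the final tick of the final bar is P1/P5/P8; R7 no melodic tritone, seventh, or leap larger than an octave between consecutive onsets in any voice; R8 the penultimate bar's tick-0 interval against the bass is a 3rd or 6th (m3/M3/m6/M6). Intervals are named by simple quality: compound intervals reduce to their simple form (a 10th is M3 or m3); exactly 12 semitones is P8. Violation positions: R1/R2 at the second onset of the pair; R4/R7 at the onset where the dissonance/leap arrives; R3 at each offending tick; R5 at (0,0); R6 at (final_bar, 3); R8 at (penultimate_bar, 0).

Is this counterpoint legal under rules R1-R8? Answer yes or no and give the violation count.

bar 0: v0=E3 v1=E4 (P8)
bar 1: v0=D3 v1=A3 (P5)
bar 2: v0=F3 v1=C4 (P5)
bar 3: v0=D3 v1=F3 (m3)
bar 4: v0=F3 v1=C4 (P5)
bar 5: v0=G3 v1=D4 (P5)
bar 6: v0=F3 v1=C4 (P5)
bar 7: v0=G3 v1=C4 (P4)
bar 8: v0=A3 v1=A4 (P8)
bar 9: v0=F3 v1=D4 (M6)
bar 10: v0=E3 v1=E4 (P8)
  R1 @ bar1.0: E3/B3 P5 -> D3/A3 P5 similar
  R1 @ bar2.0: D3/A3 P5 -> F3/C4 P5 similar
  R7 @ bar3.2: F3->A4 leap 16st
  R7 @ bar3.3: A4->F3 leap 16st
  R2 @ bar4.0: D3/F3 m3 -> F3/C4 P5 similar
  R2 @ bar6.0: G3/E4 M6 -> F3/C4 P5 similar
  R2 @ bar8.0: G3/B3 M3 -> A3/A4 P8 similar
  R7 @ bar8.0: B3->A4 leap 10st

No (8 violations)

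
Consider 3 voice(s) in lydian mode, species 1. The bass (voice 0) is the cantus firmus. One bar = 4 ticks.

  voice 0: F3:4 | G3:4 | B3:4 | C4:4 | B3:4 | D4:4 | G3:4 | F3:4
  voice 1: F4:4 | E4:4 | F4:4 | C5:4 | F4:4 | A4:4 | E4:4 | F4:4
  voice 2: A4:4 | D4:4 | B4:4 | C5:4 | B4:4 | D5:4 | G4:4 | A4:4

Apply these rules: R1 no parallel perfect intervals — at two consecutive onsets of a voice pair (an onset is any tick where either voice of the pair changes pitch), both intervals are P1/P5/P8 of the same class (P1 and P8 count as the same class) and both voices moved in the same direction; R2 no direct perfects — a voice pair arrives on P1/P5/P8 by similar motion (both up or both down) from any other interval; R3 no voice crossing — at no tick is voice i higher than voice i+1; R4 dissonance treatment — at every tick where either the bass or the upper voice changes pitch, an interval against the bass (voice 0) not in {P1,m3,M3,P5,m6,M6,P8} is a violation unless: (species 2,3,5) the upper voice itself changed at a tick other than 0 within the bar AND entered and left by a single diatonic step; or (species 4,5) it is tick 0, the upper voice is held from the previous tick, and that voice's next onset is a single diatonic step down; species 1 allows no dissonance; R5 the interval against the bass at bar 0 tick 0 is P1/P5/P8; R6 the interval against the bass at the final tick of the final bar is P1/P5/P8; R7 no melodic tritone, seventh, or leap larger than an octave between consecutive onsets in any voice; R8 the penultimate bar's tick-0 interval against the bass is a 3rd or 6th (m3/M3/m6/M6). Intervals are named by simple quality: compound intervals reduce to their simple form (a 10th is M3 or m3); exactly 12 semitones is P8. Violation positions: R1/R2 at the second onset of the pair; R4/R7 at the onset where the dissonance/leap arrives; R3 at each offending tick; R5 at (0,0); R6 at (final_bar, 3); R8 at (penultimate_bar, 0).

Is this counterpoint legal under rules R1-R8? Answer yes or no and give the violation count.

No (17 violations)

bar 0: v0=F3 v1=F4 v2=A4 (M3)
bar 1: v0=G3 v1=E4 v2=D4 (P5)
bar 2: v0=B3 v1=F4 v2=B4 (P8)
bar 3: v0=C4 v1=C5 v2=C5 (P8)
bar 4: v0=B3 v1=F4 v2=B4 (P8)
bar 5: v0=D4 v1=A4 v2=D5 (P8)
bar 6: v0=G3 v1=E4 v2=G4 (P8)
bar 7: v0=F3 v1=F4 v2=A4 (M3)
  R5 @ bar0.0: opens on M3
  R3 @ bar1.0: E4 above D4
  R3 @ bar1.1: E4 above D4
  R3 @ bar1.2: E4 above D4
  R3 @ bar1.3: E4 above D4
  R2 @ bar2.0: G3/D4 P5 -> B3/B4 P8 similar
  R4 @ bar2.0: B3/F4 TT untreated
  R1 @ bar3.0: B3/B4 P8 -> C4/C5 P8 similar
  R2 @ bar3.0: B3/F4 TT -> C4/C5 P8 similar
  R2 @ bar3.0: F4/B4 TT -> C5/C5 P1 similar
  R1 @ bar4.0: C4/C5 P8 -> B3/B4 P8 similar
  R4 @ bar4.0: B3/F4 TT untreated
  R1 @ bar5.0: B3/B4 P8 -> D4/D5 P8 similar
  R2 @ bar5.0: B3/F4 TT -> D4/A4 P5 similar
  R1 @ bar6.0: D4/D5 P8 -> G3/G4 P8 similar
  R8 @ bar6.0: penult P8 not 3rd/6th
  R6 @ bar7.3: closes on M3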